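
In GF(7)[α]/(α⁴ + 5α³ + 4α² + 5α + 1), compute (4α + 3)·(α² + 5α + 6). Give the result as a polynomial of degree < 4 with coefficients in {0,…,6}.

4α^3 + 2α^2 + 4α + 4

Multiply in GF(7)[α]: (4α + 3)·(α² + 5α + 6) = 4α³ + 2α² + 4α + 4.
Reduced: 4α³ + 2α² + 4α + 4.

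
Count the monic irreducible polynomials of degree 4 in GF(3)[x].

The number of monic irreducibles of degree 4 over GF(3) is (1/4)·Σ_{d∣4} μ(4/d) 3^d.
Divisors of 4: 1, 2, 4; μ(4/d) for each: 0, -1, 1.
Σ = − 3^2 + 3^4 = 72.
N = 72/4 = 18.

18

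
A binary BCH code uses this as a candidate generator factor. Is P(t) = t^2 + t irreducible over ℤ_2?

Check for roots in ℤ_2: P(0) = 0 → root; P(1) = 0 → root.
P(0) = 0, so (t) divides P(t); P is reducible.

No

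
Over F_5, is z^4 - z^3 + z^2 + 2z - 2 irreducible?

Yes

Write P(z) = z^4 - z^3 + z^2 + 2z - 2.
Check for roots in F_5: P(0) = 3; P(1) = 1; P(2) = 4; P(3) = 2; P(4) = 4.
No roots, so no linear factors.
Degree-2 irreducible divisors: test the 10 monic irreducibles of degree 2 over GF(5).
None of them divide P (all give nonzero remainder).
No irreducible factor of degree ≤ 2 exists, so P is irreducible over GF(5).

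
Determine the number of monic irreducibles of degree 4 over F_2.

By the necklace-counting formula, N_2(4) = (1/4) Σ_{d|4} μ(4/d)·2^d.
Divisors of 4: 1, 2, 4; μ(4/d) for each: 0, -1, 1.
Σ = − 2^2 + 2^4 = 12.
N = 12/4 = 3.

3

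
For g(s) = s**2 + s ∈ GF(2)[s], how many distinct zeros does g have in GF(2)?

Evaluate at each of the 2 elements of GF(2):
g(0) = 0 → root; g(1) = 0 → root.
Roots: {0, 1}.

2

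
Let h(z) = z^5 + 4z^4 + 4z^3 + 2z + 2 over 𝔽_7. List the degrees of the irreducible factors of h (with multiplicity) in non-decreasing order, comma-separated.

5

Complete factorization: h(z) = (z^5 + 4z^4 + 4z^3 + 2z + 2).
Factor degrees with multiplicity: 5 = 5.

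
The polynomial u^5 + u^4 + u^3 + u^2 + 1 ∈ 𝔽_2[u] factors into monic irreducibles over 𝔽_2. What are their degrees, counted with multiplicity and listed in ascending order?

Write f(u) = u^5 + u^4 + u^3 + u^2 + 1.
Roots in 𝔽_2: f(0) = 1; f(1) = 1.
Complete factorization: f(u) = (u^5 + u^4 + u^3 + u^2 + 1).
Factor degrees with multiplicity: 5 = 5.

5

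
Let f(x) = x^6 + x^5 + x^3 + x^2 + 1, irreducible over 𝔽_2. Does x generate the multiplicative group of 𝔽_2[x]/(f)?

Yes

|GF(2^6)^×| = 2^6 − 1 = 63. Prime factorization: 63 = 3^2·7.
f is primitive ⇔ x has order 63 in GF(2)[x]/(f), i.e. x^(63/q) ≠ 1 for each prime q | 63.
x^(21) mod f = x^4 + x^2 + x + 1.
x^(9) mod f = x^2 + x.
None equal 1, so x has full order 63; f is primitive.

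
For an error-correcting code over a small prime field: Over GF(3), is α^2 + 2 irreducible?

Write g(α) = α^2 + 2.
Check for roots in GF(3): g(0) = 2; g(1) = 0 → root; g(2) = 0 → root.
g(1) = 0, so (α − 1) divides g(α); g is reducible.

No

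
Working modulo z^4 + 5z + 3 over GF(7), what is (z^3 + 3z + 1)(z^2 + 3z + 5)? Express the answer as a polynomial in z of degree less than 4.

Multiply in GF(7)[z]: (z^3 + 3z + 1)·(z^2 + 3z + 5) = z^5 + 3z^4 + z^3 + 3z^2 + 4z + 5.
Reduce using z^4 ≡ 2z + 4 (mod z^4 + 5z + 3).
Reduced: z^3 + 5z^2 + 3.

z^3 + 5z^2 + 3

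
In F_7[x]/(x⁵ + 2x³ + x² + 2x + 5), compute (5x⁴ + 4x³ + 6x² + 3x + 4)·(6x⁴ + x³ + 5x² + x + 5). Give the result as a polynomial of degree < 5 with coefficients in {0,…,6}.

x^4 + x^3 + 2x + 5

Multiply in F_7[x]: (5x⁴ + 4x³ + 6x² + 3x + 4)·(6x⁴ + x³ + 5x² + x + 5) = 2x⁸ + x⁷ + 2x⁶ + 2x⁴ + 3x³ + 4x² + 5x + 6.
Reduce using x⁵ ≡ 5x³ + 6x² + 5x + 2 (mod x⁵ + 2x³ + x² + 2x + 5).
Reduced: x⁴ + x³ + 2x + 5.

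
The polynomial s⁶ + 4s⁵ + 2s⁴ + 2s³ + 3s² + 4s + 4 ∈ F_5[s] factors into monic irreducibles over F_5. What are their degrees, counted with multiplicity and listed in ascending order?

Write f(s) = s⁶ + 4s⁵ + 2s⁴ + 2s³ + 3s² + 4s + 4.
Roots in F_5: f(0) = 4; f(1) = 0 → root; f(2) = 4; f(3) = 0 → root; f(4) = 0 → root.
Linear factors from roots: (s + 4), (s + 2), (s + 1).
Complete factorization: f(s) = (s + 1)^2·(s + 2)^2·(s + 4)^2.
Factor degrees with multiplicity: 1 + 1 + 1 + 1 + 1 + 1 = 6.

1, 1, 1, 1, 1, 1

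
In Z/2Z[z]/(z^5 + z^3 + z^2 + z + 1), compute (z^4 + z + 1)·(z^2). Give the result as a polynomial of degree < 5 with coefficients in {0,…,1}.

z^4 + z

Multiply in Z/2Z[z]: (z^4 + z + 1)·(z^2) = z^6 + z^3 + z^2.
Reduce using z^5 ≡ z^3 + z^2 + z + 1 (mod z^5 + z^3 + z^2 + z + 1).
Reduced: z^4 + z.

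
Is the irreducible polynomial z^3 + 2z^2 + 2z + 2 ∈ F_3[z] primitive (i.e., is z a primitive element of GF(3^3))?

No

Write f(z) = z^3 + 2z^2 + 2z + 2.
|GF(3^3)^×| = 3^3 − 1 = 26. Prime factorization: 26 = 2·13.
f is primitive ⇔ z has order 26 in GF(3)[z]/(f), i.e. z^(26/q) ≠ 1 for each prime q | 26.
z^(13) mod f = 1
z^(2) mod f = z^2.
Since z^(13) = 1, the order of z divides 13 < 26; not primitive.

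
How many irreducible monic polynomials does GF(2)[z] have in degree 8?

30

By the necklace-counting formula, N_2(8) = (1/8) Σ_{d|8} μ(8/d)·2^d.
Divisors of 8: 1, 2, 4, 8; μ(8/d) for each: 0, 0, -1, 1.
Σ = − 2^4 + 2^8 = 240.
N = 240/8 = 30.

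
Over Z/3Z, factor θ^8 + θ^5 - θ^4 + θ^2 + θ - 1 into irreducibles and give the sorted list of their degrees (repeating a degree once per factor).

8

Write g(θ) = θ^8 + θ^5 - θ^4 + θ^2 + θ - 1.
Roots in Z/3Z: g(0) = 2; g(1) = 2; g(2) = 1.
Complete factorization: g(θ) = (θ^8 + θ^5 - θ^4 + θ^2 + θ - 1).
Factor degrees with multiplicity: 8 = 8.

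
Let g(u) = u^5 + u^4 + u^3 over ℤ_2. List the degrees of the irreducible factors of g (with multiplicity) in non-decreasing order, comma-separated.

Roots in ℤ_2: g(0) = 0 → root; g(1) = 1.
Linear factors from roots: (u).
Complete factorization: g(u) = (u)^3·(u^2 + u + 1).
Factor degrees with multiplicity: 1 + 1 + 1 + 2 = 5.

1, 1, 1, 2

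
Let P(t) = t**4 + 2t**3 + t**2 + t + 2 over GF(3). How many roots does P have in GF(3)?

0

Evaluate at each of the 3 elements of GF(3):
P(0) = 2; P(1) = 1; P(2) = 1.
No element is a root.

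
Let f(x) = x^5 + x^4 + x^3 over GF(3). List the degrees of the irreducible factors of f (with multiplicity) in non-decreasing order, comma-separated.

Roots in GF(3): f(0) = 0 → root; f(1) = 0 → root; f(2) = 2.
Linear factors from roots: (x), (x - 1).
Complete factorization: f(x) = (x - 1)^2·(x)^3.
Factor degrees with multiplicity: 1 + 1 + 1 + 1 + 1 = 5.

1, 1, 1, 1, 1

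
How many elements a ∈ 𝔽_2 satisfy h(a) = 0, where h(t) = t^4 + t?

Evaluate at each of the 2 elements of 𝔽_2:
h(0) = 0 → root; h(1) = 0 → root.
Roots: {0, 1}.

2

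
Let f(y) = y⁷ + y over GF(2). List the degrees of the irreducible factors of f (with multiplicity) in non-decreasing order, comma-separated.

Roots in GF(2): f(0) = 0 → root; f(1) = 0 → root.
Linear factors from roots: (y), (y + 1).
Complete factorization: f(y) = (y)·(y + 1)^2·(y² + y + 1)^2.
Factor degrees with multiplicity: 1 + 1 + 1 + 2 + 2 = 7.

1, 1, 1, 2, 2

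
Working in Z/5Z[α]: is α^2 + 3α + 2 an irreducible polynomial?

No

Write f(α) = α^2 + 3α + 2.
Check for roots in Z/5Z: f(0) = 2; f(1) = 1; f(2) = 2; f(3) = 0 → root; f(4) = 0 → root.
f(3) = 0, so (α − 3) divides f(α); f is reducible.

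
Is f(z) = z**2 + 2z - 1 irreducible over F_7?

Check for roots in F_7: f(0) = 6; f(1) = 2; f(2) = 0 → root; f(3) = 0 → root; f(4) = 2; f(5) = 6; f(6) = 5.
f(2) = 0, so (z − 2) divides f(z); f is reducible.

No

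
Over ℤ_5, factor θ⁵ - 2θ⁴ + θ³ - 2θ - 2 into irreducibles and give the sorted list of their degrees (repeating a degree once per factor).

Write h(θ) = θ⁵ - 2θ⁴ + θ³ - 2θ - 2.
Roots in ℤ_5: h(0) = 3; h(1) = 1; h(2) = 2; h(3) = 0 → root; h(4) = 1.
Linear factors from roots: (θ + 2).
Complete factorization: h(θ) = (θ + 2)·(θ² + 2)·(θ² + θ + 2).
Factor degrees with multiplicity: 1 + 2 + 2 = 5.

1, 2, 2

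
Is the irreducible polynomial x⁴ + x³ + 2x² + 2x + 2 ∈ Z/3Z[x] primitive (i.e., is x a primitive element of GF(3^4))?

Write f(x) = x⁴ + x³ + 2x² + 2x + 2.
|GF(3^4)^×| = 3^4 − 1 = 80. Prime factorization: 80 = 2^4·5.
f is primitive ⇔ x has order 80 in GF(3)[x]/(f), i.e. x^(80/q) ≠ 1 for each prime q | 80.
x^(40) mod f = 2.
x^(16) mod f = x² + x.
None equal 1, so x has full order 80; f is primitive.

Yes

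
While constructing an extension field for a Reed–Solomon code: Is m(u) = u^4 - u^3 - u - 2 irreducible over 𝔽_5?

Check for roots in 𝔽_5: m(0) = 3; m(1) = 2; m(2) = 4; m(3) = 4; m(4) = 1.
No roots, so no linear factors.
Degree-2 irreducible divisors: test the 10 monic irreducibles of degree 2 over GF(5).
None of them divide m (all give nonzero remainder).
No irreducible factor of degree ≤ 2 exists, so m is irreducible over GF(5).

Yes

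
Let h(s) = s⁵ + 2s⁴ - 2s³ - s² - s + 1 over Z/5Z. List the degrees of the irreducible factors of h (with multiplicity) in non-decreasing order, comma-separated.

1, 1, 1, 2

Roots in Z/5Z: h(0) = 1; h(1) = 0 → root; h(2) = 3; h(3) = 0 → root; h(4) = 4.
Linear factors from roots: (s - 1), (s + 2).
Complete factorization: h(s) = (s - 1)·(s + 2)^2·(s² - s + 1).
Factor degrees with multiplicity: 1 + 1 + 1 + 2 = 5.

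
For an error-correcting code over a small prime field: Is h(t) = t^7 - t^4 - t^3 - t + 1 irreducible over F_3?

Yes

Check for roots in F_3: h(0) = 1; h(1) = 2; h(2) = 1.
No roots, so no linear factors.
Monic irreducibles of degree 2 over GF(3): t^2 + 1, t^2 + t - 1, t^2 - t - 1.
None of them divide h (all give nonzero remainder).
Degree-3 irreducible divisors: test the 8 monic irreducibles of degree 3 over GF(3).
None of them divide h (all give nonzero remainder).
No irreducible factor of degree ≤ 3 exists, so h is irreducible over GF(3).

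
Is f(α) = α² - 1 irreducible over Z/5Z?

No

Check for roots in Z/5Z: f(0) = 4; f(1) = 0 → root; f(2) = 3; f(3) = 3; f(4) = 0 → root.
f(1) = 0, so (α − 1) divides f(α); f is reducible.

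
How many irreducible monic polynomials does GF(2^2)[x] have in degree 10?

104754

The number of monic irreducibles of degree 10 over GF(4) is (1/10)·Σ_{d∣10} μ(10/d) 4^d.
Divisors of 10: 1, 2, 5, 10; μ(10/d) for each: 1, -1, -1, 1.
Σ = 4^1 − 4^2 − 4^5 + 4^10 = 1047540.
N = 1047540/10 = 104754.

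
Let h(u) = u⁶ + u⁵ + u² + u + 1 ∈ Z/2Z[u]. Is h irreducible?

Yes

Check for roots in Z/2Z: h(0) = 1; h(1) = 1.
No roots, so no linear factors.
Monic irreducibles of degree 2 over GF(2): u² + u + 1.
None of them divide h (all give nonzero remainder).
Monic irreducibles of degree 3 over GF(2): u³ + u + 1, u³ + u² + 1.
None of them divide h (all give nonzero remainder).
No irreducible factor of degree ≤ 3 exists, so h is irreducible over GF(2).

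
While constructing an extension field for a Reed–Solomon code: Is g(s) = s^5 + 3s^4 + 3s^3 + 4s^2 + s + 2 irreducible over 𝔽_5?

Check for roots in 𝔽_5: g(0) = 2; g(1) = 4; g(2) = 4; g(3) = 3; g(4) = 4.
No roots, so no linear factors.
Degree-2 irreducible divisors: test the 10 monic irreducibles of degree 2 over GF(5).
None of them divide g (all give nonzero remainder).
No irreducible factor of degree ≤ 2 exists, so g is irreducible over GF(5).

Yes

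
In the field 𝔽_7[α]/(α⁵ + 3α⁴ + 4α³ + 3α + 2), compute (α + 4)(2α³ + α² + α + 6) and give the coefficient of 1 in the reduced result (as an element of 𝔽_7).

Multiply in 𝔽_7[α]: (α + 4)·(2α³ + α² + α + 6) = 2α⁴ + 2α³ + 5α² + 3α + 3.
Reduced: 2α⁴ + 2α³ + 5α² + 3α + 3.

3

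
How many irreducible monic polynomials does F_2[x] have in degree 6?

x^(2^6) − x is the product of all monic irreducibles of degree dividing 6; Möbius inversion gives N = (1/6) Σ μ(6/d)·2^d.
Divisors of 6: 1, 2, 3, 6; μ(6/d) for each: 1, -1, -1, 1.
Σ = 2^1 − 2^2 − 2^3 + 2^6 = 54.
N = 54/6 = 9.

9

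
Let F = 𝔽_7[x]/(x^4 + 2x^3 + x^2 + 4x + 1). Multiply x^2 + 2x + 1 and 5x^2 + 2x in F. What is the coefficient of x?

3

Multiply in 𝔽_7[x]: (x^2 + 2x + 1)·(5x^2 + 2x) = 5x^4 + 5x^3 + 2x^2 + 2x.
Reduce using x^4 ≡ 5x^3 + 6x^2 + 3x + 6 (mod x^4 + 2x^3 + x^2 + 4x + 1).
Reduced: 2x^3 + 4x^2 + 3x + 2.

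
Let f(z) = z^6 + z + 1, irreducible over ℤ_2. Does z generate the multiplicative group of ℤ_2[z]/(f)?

Yes

|GF(2^6)^×| = 2^6 − 1 = 63. Prime factorization: 63 = 3^2·7.
f is primitive ⇔ z has order 63 in GF(2)[z]/(f), i.e. z^(63/q) ≠ 1 for each prime q | 63.
z^(21) mod f = z^5 + z^4 + z^3 + z + 1.
z^(9) mod f = z^4 + z^3.
None equal 1, so z has full order 63; f is primitive.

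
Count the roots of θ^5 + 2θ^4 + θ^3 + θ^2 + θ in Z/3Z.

3

Write g(θ) = θ^5 + 2θ^4 + θ^3 + θ^2 + θ.
Evaluate at each of the 3 elements of Z/3Z:
g(0) = 0 → root; g(1) = 0 → root; g(2) = 0 → root.
Roots: {0, 1, 2}.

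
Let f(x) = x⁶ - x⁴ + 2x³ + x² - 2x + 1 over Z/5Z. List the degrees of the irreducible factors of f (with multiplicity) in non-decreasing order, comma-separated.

1, 2, 3

Roots in Z/5Z: f(0) = 1; f(1) = 2; f(2) = 0 → root; f(3) = 1; f(4) = 2.
Linear factors from roots: (x - 2).
Complete factorization: f(x) = (x - 2)·(x² - x + 2)·(x³ - 2x² - x + 1).
Factor degrees with multiplicity: 1 + 2 + 3 = 6.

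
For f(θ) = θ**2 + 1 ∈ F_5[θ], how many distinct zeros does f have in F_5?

Evaluate at each of the 5 elements of F_5:
f(0) = 1; f(1) = 2; f(2) = 0 → root; f(3) = 0 → root; f(4) = 2.
Roots: {2, 3}.

2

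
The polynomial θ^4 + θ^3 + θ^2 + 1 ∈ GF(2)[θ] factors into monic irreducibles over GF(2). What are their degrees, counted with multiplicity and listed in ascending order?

Write f(θ) = θ^4 + θ^3 + θ^2 + 1.
Roots in GF(2): f(0) = 1; f(1) = 0 → root.
Linear factors from roots: (θ + 1).
Complete factorization: f(θ) = (θ + 1)·(θ^3 + θ + 1).
Factor degrees with multiplicity: 1 + 3 = 4.

1, 3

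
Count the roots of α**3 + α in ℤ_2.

2

Write h(α) = α**3 + α.
Evaluate at each of the 2 elements of ℤ_2:
h(0) = 0 → root; h(1) = 0 → root.
Roots: {0, 1}.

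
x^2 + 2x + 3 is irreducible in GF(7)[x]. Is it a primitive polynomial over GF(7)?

Write f(x) = x^2 + 2x + 3.
|GF(7^2)^×| = 7^2 − 1 = 48. Prime factorization: 48 = 2^4·3.
f is primitive ⇔ x has order 48 in GF(7)[x]/(f), i.e. x^(48/q) ≠ 1 for each prime q | 48.
x^(24) mod f = 6.
x^(16) mod f = 2.
None equal 1, so x has full order 48; f is primitive.

Yes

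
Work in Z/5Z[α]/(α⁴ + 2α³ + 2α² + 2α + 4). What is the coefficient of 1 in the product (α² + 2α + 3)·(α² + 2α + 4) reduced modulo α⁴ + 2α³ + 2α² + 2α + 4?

3

Multiply in Z/5Z[α]: (α² + 2α + 3)·(α² + 2α + 4) = α⁴ + 4α³ + α² + 4α + 2.
Reduce using α⁴ ≡ 3α³ + 3α² + 3α + 1 (mod α⁴ + 2α³ + 2α² + 2α + 4).
Reduced: 2α³ + 4α² + 2α + 3.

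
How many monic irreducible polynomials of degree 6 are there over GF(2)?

9

The number of monic irreducibles of degree 6 over GF(2) is (1/6)·Σ_{d∣6} μ(6/d) 2^d.
Divisors of 6: 1, 2, 3, 6; μ(6/d) for each: 1, -1, -1, 1.
Σ = 2^1 − 2^2 − 2^3 + 2^6 = 54.
N = 54/6 = 9.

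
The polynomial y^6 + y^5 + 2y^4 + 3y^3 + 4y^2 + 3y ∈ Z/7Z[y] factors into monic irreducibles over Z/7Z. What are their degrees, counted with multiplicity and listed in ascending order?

1, 1, 1, 1, 2

Write h(y) = y^6 + y^5 + 2y^4 + 3y^3 + 4y^2 + 3y.
Linear factors from roots: (y), (y + 6), (y + 4), (y + 1).
Complete factorization: h(y) = (y)·(y + 1)·(y + 4)·(y + 6)·(y^2 + 4y + 1).
Factor degrees with multiplicity: 1 + 1 + 1 + 1 + 2 = 6.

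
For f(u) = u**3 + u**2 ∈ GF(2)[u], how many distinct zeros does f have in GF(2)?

2

Evaluate at each of the 2 elements of GF(2):
f(0) = 0 → root; f(1) = 0 → root.
Roots: {0, 1}.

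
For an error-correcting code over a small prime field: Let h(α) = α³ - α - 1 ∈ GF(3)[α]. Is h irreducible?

Check for roots in GF(3): h(0) = 2; h(1) = 2; h(2) = 2.
No roots. A degree-3 polynomial over a field with no linear factor is irreducible.

Yes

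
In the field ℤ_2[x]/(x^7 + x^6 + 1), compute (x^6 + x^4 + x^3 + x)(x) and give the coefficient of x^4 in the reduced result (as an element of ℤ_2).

1

Multiply in ℤ_2[x]: (x^6 + x^4 + x^3 + x)·(x) = x^7 + x^5 + x^4 + x^2.
Reduce using x^7 ≡ x^6 + 1 (mod x^7 + x^6 + 1).
Reduced: x^6 + x^5 + x^4 + x^2 + 1.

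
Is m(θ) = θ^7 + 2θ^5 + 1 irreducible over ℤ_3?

Yes

Check for roots in ℤ_3: m(0) = 1; m(1) = 1; m(2) = 1.
No roots, so no linear factors.
Monic irreducibles of degree 2 over GF(3): θ^2 + 1, θ^2 + θ + 2, θ^2 + 2θ + 2.
None of them divide m (all give nonzero remainder).
Degree-3 irreducible divisors: test the 8 monic irreducibles of degree 3 over GF(3).
None of them divide m (all give nonzero remainder).
No irreducible factor of degree ≤ 3 exists, so m is irreducible over GF(3).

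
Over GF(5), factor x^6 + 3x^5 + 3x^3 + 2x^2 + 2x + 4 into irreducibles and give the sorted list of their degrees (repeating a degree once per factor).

Write g(x) = x^6 + 3x^5 + 3x^3 + 2x^2 + 2x + 4.
Roots in GF(5): g(0) = 4; g(1) = 0 → root; g(2) = 0 → root; g(3) = 2; g(4) = 4.
Linear factors from roots: (x + 4), (x + 3).
Complete factorization: g(x) = (x + 3)·(x + 4)·(x^4 + x^3 + x^2 + 4x + 2).
Factor degrees with multiplicity: 1 + 1 + 4 = 6.

1, 1, 4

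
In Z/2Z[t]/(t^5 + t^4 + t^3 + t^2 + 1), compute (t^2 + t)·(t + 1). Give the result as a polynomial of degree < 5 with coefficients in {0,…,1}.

Multiply in Z/2Z[t]: (t^2 + t)·(t + 1) = t^3 + t.
Reduced: t^3 + t.

t^3 + t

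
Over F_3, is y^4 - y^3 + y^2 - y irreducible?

No

Write m(y) = y^4 - y^3 + y^2 - y.
Check for roots in F_3: m(0) = 0 → root; m(1) = 0 → root; m(2) = 1.
m(0) = 0, so (y) divides m(y); m is reducible.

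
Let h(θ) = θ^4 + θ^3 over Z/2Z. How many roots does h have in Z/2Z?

Evaluate at each of the 2 elements of Z/2Z:
h(0) = 0 → root; h(1) = 0 → root.
Roots: {0, 1}.

2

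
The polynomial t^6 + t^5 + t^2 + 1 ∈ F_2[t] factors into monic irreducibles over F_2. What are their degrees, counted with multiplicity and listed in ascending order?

1, 2, 3

Write g(t) = t^6 + t^5 + t^2 + 1.
Roots in F_2: g(0) = 1; g(1) = 0 → root.
Linear factors from roots: (t + 1).
Complete factorization: g(t) = (t + 1)·(t^2 + t + 1)·(t^3 + t^2 + 1).
Factor degrees with multiplicity: 1 + 2 + 3 = 6.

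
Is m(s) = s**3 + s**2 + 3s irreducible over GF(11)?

No

Check each element of GF(11) for a root: m(0)=0, m(1)=5, m(2)=7, m(3)=1, m(4)=4, m(5)=0, m(6)=6, m(7)=6, m(8)=6, m(9)=1, m(10)=8.
m(0) = 0, so (s) divides m(s); m is reducible.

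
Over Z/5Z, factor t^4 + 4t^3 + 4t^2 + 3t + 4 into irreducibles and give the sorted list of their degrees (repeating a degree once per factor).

2, 2

Write f(t) = t^4 + 4t^3 + 4t^2 + 3t + 4.
Roots in Z/5Z: f(0) = 4; f(1) = 1; f(2) = 4; f(3) = 3; f(4) = 2.
Complete factorization: f(t) = (t^2 + 2)·(t^2 + 4t + 2).
Factor degrees with multiplicity: 2 + 2 = 4.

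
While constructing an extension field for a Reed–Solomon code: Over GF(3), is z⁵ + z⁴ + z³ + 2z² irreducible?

Write h(z) = z⁵ + z⁴ + z³ + 2z².
Check for roots in GF(3): h(0) = 0 → root; h(1) = 2; h(2) = 1.
h(0) = 0, so (z) divides h(z); h is reducible.

No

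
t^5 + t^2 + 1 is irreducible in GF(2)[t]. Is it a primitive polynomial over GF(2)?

Write f(t) = t^5 + t^2 + 1.
|GF(2^5)^×| = 2^5 − 1 = 31. Prime factorization: 31 = 31.
f is primitive ⇔ t has order 31 in GF(2)[t]/(f), i.e. t^(31/q) ≠ 1 for each prime q | 31.
t^(1) mod f = t.
None equal 1, so t has full order 31; f is primitive.

Yes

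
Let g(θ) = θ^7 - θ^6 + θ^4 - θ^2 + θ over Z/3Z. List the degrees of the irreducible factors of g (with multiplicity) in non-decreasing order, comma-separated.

1, 1, 1, 2, 2

Roots in Z/3Z: g(0) = 0 → root; g(1) = 1; g(2) = 0 → root.
Linear factors from roots: (θ), (θ + 1).
Complete factorization: g(θ) = (θ)·(θ + 1)^2·(θ^2 + 1)^2.
Factor degrees with multiplicity: 1 + 1 + 1 + 2 + 2 = 7.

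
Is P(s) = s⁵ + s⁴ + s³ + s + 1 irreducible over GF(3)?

Check for roots in GF(3): P(0) = 1; P(1) = 2; P(2) = 2.
No roots, so no linear factors.
Monic irreducibles of degree 2 over GF(3): s² + 1, s² + s + 2, s² + 2s + 2.
None of them divide P (all give nonzero remainder).
No irreducible factor of degree ≤ 2 exists, so P is irreducible over GF(3).

Yes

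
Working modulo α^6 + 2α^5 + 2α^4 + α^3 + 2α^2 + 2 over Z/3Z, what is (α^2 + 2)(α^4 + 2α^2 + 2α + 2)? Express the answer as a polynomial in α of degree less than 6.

Multiply in Z/3Z[α]: (α^2 + 2)·(α^4 + 2α^2 + 2α + 2) = α^6 + α^4 + 2α^3 + α + 1.
Reduce using α^6 ≡ α^5 + α^4 + 2α^3 + α^2 + 1 (mod α^6 + 2α^5 + 2α^4 + α^3 + 2α^2 + 2).
Reduced: α^5 + 2α^4 + α^3 + α^2 + α + 2.

α^5 + 2α^4 + α^3 + α^2 + α + 2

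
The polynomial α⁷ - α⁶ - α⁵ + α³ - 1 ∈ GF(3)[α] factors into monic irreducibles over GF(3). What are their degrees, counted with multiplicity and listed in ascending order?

1, 2, 2, 2

Write h(α) = α⁷ - α⁶ - α⁵ + α³ - 1.
Roots in GF(3): h(0) = 2; h(1) = 2; h(2) = 0 → root.
Linear factors from roots: (α + 1).
Complete factorization: h(α) = (α + 1)·(α² + α - 1)·(α² + 1)^2.
Factor degrees with multiplicity: 1 + 2 + 2 + 2 = 7.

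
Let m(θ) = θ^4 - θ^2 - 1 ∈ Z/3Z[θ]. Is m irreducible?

Check for roots in Z/3Z: m(0) = 2; m(1) = 2; m(2) = 2.
No roots, so no linear factors.
Monic irreducibles of degree 2 over GF(3): θ^2 + 1, θ^2 + θ - 1, θ^2 - θ - 1.
None of them divide m (all give nonzero remainder).
No irreducible factor of degree ≤ 2 exists, so m is irreducible over GF(3).

Yes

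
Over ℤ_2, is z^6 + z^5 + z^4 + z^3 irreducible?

No

Write f(z) = z^6 + z^5 + z^4 + z^3.
Check for roots in ℤ_2: f(0) = 0 → root; f(1) = 0 → root.
f(0) = 0, so (z) divides f(z); f is reducible.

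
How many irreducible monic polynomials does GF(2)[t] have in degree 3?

The number of monic irreducibles of degree 3 over GF(2) is (1/3)·Σ_{d∣3} μ(3/d) 2^d.
Divisors of 3: 1, 3; μ(3/d) for each: -1, 1.
Σ = − 2^1 + 2^3 = 6.
N = 6/3 = 2.

2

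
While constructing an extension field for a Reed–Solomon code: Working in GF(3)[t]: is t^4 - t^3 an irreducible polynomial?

No

Write f(t) = t^4 - t^3.
Check for roots in GF(3): f(0) = 0 → root; f(1) = 0 → root; f(2) = 2.
f(0) = 0, so (t) divides f(t); f is reducible.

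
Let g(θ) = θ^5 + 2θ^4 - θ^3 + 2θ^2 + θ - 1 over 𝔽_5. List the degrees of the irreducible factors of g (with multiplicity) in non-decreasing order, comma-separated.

1, 2, 2

Roots in 𝔽_5: g(0) = 4; g(1) = 4; g(2) = 0 → root; g(3) = 3; g(4) = 2.
Linear factors from roots: (θ - 2).
Complete factorization: g(θ) = (θ - 2)·(θ^2 + θ + 1)·(θ^2 - 2θ - 2).
Factor degrees with multiplicity: 1 + 2 + 2 = 5.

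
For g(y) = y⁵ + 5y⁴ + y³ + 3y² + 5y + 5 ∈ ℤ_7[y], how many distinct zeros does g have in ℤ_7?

1

Evaluate at each of the 7 elements of ℤ_7:
g(0) = 5; g(1) = 6; g(2) = 0 → root; g(3) = 1; g(4) = 5; g(5) = 5; g(6) = 6.
Roots: {2}.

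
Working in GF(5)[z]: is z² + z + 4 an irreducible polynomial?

Write h(z) = z² + z + 4.
Check for roots in GF(5): h(0) = 4; h(1) = 1; h(2) = 0 → root; h(3) = 1; h(4) = 4.
h(2) = 0, so (z − 2) divides h(z); h is reducible.

No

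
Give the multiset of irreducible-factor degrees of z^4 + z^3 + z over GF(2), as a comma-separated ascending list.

Write f(z) = z^4 + z^3 + z.
Roots in GF(2): f(0) = 0 → root; f(1) = 1.
Linear factors from roots: (z).
Complete factorization: f(z) = (z)·(z^3 + z^2 + 1).
Factor degrees with multiplicity: 1 + 3 = 4.

1, 3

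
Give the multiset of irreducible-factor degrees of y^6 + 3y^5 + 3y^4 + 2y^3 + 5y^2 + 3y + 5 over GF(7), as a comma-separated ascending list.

6

Write f(y) = y^6 + 3y^5 + 3y^4 + 2y^3 + 5y^2 + 3y + 5.
Complete factorization: f(y) = (y^6 + 3y^5 + 3y^4 + 2y^3 + 5y^2 + 3y + 5).
Factor degrees with multiplicity: 6 = 6.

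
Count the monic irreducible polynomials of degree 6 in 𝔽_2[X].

9

x^(2^6) − x is the product of all monic irreducibles of degree dividing 6; Möbius inversion gives N = (1/6) Σ μ(6/d)·2^d.
Divisors of 6: 1, 2, 3, 6; μ(6/d) for each: 1, -1, -1, 1.
Σ = 2^1 − 2^2 − 2^3 + 2^6 = 54.
N = 54/6 = 9.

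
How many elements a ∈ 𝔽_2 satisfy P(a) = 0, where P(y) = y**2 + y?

2

Evaluate at each of the 2 elements of 𝔽_2:
P(0) = 0 → root; P(1) = 0 → root.
Roots: {0, 1}.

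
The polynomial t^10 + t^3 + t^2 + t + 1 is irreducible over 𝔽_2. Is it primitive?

Write f(t) = t^10 + t^3 + t^2 + t + 1.
|GF(2^10)^×| = 2^10 − 1 = 1023. Prime factorization: 1023 = 3·11·31.
f is primitive ⇔ t has order 1023 in GF(2)[t]/(f), i.e. t^(1023/q) ≠ 1 for each prime q | 1023.
t^(341) mod f = 1
t^(93) mod f = t^7 + t^6 + t^5 + t^4 + t^2.
t^(33) mod f = t^5 + t^4 + t^3 + t.
Since t^(341) = 1, the order of t divides 341 < 1023; not primitive.

No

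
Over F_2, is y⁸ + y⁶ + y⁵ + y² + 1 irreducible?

Write m(y) = y⁸ + y⁶ + y⁵ + y² + 1.
Check for roots in F_2: m(0) = 1; m(1) = 1.
No roots, so no linear factors.
Monic irreducibles of degree 2 over GF(2): y² + y + 1.
None of them divide m (all give nonzero remainder).
Monic irreducibles of degree 3 over GF(2): y³ + y + 1, y³ + y² + 1.
None of them divide m (all give nonzero remainder).
Monic irreducibles of degree 4 over GF(2): y⁴ + y + 1, y⁴ + y³ + 1, y⁴ + y³ + y² + y + 1.
None of them divide m (all give nonzero remainder).
No irreducible factor of degree ≤ 4 exists, so m is irreducible over GF(2).

Yes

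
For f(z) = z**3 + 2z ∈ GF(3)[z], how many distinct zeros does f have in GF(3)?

Evaluate at each of the 3 elements of GF(3):
f(0) = 0 → root; f(1) = 0 → root; f(2) = 0 → root.
Roots: {0, 1, 2}.

3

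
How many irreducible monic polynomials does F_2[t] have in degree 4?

3

By the necklace-counting formula, N_2(4) = (1/4) Σ_{d|4} μ(4/d)·2^d.
Divisors of 4: 1, 2, 4; μ(4/d) for each: 0, -1, 1.
Σ = − 2^2 + 2^4 = 12.
N = 12/4 = 3.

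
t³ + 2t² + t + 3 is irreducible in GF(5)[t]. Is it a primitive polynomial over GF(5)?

Write f(t) = t³ + 2t² + t + 3.
|GF(5^3)^×| = 5^3 − 1 = 124. Prime factorization: 124 = 2^2·31.
f is primitive ⇔ t has order 124 in GF(5)[t]/(f), i.e. t^(124/q) ≠ 1 for each prime q | 124.
t^(62) mod f = 4.
t^(4) mod f = 3t² + 4t + 1.
None equal 1, so t has full order 124; f is primitive.

Yes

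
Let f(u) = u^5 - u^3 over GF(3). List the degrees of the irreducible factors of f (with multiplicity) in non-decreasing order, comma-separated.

1, 1, 1, 1, 1

Roots in GF(3): f(0) = 0 → root; f(1) = 0 → root; f(2) = 0 → root.
Linear factors from roots: (u), (u - 1), (u + 1).
Complete factorization: f(u) = (u + 1)·(u - 1)·(u)^3.
Factor degrees with multiplicity: 1 + 1 + 1 + 1 + 1 = 5.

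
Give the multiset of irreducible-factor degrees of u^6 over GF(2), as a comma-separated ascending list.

1, 1, 1, 1, 1, 1

Write f(u) = u^6.
Roots in GF(2): f(0) = 0 → root; f(1) = 1.
Linear factors from roots: (u).
Complete factorization: f(u) = (u)^6.
Factor degrees with multiplicity: 1 + 1 + 1 + 1 + 1 + 1 = 6.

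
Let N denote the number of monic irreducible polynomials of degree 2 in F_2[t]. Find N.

By the necklace-counting formula, N_2(2) = (1/2) Σ_{d|2} μ(2/d)·2^d.
Divisors of 2: 1, 2; μ(2/d) for each: -1, 1.
Σ = − 2^1 + 2^2 = 2.
N = 2/2 = 1.

1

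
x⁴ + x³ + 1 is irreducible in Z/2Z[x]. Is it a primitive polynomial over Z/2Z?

Write f(x) = x⁴ + x³ + 1.
|GF(2^4)^×| = 2^4 − 1 = 15. Prime factorization: 15 = 3·5.
f is primitive ⇔ x has order 15 in GF(2)[x]/(f), i.e. x^(15/q) ≠ 1 for each prime q | 15.
x^(5) mod f = x³ + x + 1.
x^(3) mod f = x³.
None equal 1, so x has full order 15; f is primitive.

Yes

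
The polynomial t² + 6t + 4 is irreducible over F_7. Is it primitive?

Write f(t) = t² + 6t + 4.
|GF(7^2)^×| = 7^2 − 1 = 48. Prime factorization: 48 = 2^4·3.
f is primitive ⇔ t has order 48 in GF(7)[t]/(f), i.e. t^(48/q) ≠ 1 for each prime q | 48.
t^(24) mod f = 1
t^(16) mod f = 2.
Since t^(24) = 1, the order of t divides 24 < 48; not primitive.

No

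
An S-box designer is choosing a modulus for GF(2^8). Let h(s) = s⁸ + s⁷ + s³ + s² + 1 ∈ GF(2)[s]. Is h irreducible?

Check for roots in GF(2): h(0) = 1; h(1) = 1.
No roots, so no linear factors.
Monic irreducibles of degree 2 over GF(2): s² + s + 1.
None of them divide h (all give nonzero remainder).
Monic irreducibles of degree 3 over GF(2): s³ + s + 1, s³ + s² + 1.
None of them divide h (all give nonzero remainder).
Monic irreducibles of degree 4 over GF(2): s⁴ + s + 1, s⁴ + s³ + 1, s⁴ + s³ + s² + s + 1.
None of them divide h (all give nonzero remainder).
No irreducible factor of degree ≤ 4 exists, so h is irreducible over GF(2).

Yes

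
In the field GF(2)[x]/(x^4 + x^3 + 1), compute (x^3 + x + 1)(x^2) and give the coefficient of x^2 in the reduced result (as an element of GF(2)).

Multiply in GF(2)[x]: (x^3 + x + 1)·(x^2) = x^5 + x^3 + x^2.
Reduce using x^4 ≡ x^3 + 1 (mod x^4 + x^3 + 1).
Reduced: x^2 + x + 1.

1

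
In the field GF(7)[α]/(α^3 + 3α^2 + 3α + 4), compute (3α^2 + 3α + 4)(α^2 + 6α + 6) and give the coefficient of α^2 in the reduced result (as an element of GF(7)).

2

Multiply in GF(7)[α]: (3α^2 + 3α + 4)·(α^2 + 6α + 6) = 3α^4 + 5α^2 + 3.
Reduce using α^3 ≡ 4α^2 + 4α + 3 (mod α^3 + 3α^2 + 3α + 4).
Reduced: 2α^2 + α + 4.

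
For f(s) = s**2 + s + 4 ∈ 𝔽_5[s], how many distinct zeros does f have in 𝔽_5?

Evaluate at each of the 5 elements of 𝔽_5:
f(0) = 4; f(1) = 1; f(2) = 0 → root; f(3) = 1; f(4) = 4.
Roots: {2}.

1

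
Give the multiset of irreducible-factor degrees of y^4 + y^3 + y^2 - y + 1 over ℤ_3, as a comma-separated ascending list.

Write f(y) = y^4 + y^3 + y^2 - y + 1.
Roots in ℤ_3: f(0) = 1; f(1) = 0 → root; f(2) = 0 → root.
Linear factors from roots: (y - 1), (y + 1).
Complete factorization: f(y) = (y + 1)·(y - 1)·(y^2 + y - 1).
Factor degrees with multiplicity: 1 + 1 + 2 = 4.

1, 1, 2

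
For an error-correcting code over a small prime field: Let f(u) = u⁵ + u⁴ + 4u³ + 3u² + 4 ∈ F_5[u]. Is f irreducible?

Check for roots in F_5: f(0) = 4; f(1) = 3; f(2) = 1; f(3) = 3; f(4) = 3.
No roots, so no linear factors.
Degree-2 irreducible divisors: test the 10 monic irreducibles of degree 2 over GF(5).
u² + 3u + 3 divides f: f(u) = (u² + 3u + 3)·(u³ + 3u² + 2u + 3).

No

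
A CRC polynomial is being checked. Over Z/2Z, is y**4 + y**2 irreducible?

Write g(y) = y**4 + y**2.
Check for roots in Z/2Z: g(0) = 0 → root; g(1) = 0 → root.
g(0) = 0, so (y) divides g(y); g is reducible.

No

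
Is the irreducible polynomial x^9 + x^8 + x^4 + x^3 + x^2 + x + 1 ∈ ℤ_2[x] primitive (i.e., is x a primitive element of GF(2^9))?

Write f(x) = x^9 + x^8 + x^4 + x^3 + x^2 + x + 1.
|GF(2^9)^×| = 2^9 − 1 = 511. Prime factorization: 511 = 7·73.
f is primitive ⇔ x has order 511 in GF(2)[x]/(f), i.e. x^(511/q) ≠ 1 for each prime q | 511.
x^(73) mod f = x^8 + x^7 + x^6 + x^4 + x^2 + 1.
x^(7) mod f = x^7.
None equal 1, so x has full order 511; f is primitive.

Yes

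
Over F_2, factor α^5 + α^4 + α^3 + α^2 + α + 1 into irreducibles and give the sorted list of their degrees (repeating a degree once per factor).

1, 2, 2

Write h(α) = α^5 + α^4 + α^3 + α^2 + α + 1.
Roots in F_2: h(0) = 1; h(1) = 0 → root.
Linear factors from roots: (α + 1).
Complete factorization: h(α) = (α + 1)·(α^2 + α + 1)^2.
Factor degrees with multiplicity: 1 + 2 + 2 = 5.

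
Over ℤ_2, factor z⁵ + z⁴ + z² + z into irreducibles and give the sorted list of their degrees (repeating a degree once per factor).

Write h(z) = z⁵ + z⁴ + z² + z.
Roots in ℤ_2: h(0) = 0 → root; h(1) = 0 → root.
Linear factors from roots: (z), (z + 1).
Complete factorization: h(z) = (z)·(z + 1)^2·(z² + z + 1).
Factor degrees with multiplicity: 1 + 1 + 1 + 2 = 5.

1, 1, 1, 2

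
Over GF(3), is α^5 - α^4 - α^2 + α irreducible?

No

Write P(α) = α^5 - α^4 - α^2 + α.
Check for roots in GF(3): P(0) = 0 → root; P(1) = 0 → root; P(2) = 2.
P(0) = 0, so (α) divides P(α); P is reducible.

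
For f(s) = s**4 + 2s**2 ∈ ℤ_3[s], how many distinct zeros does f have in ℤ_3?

3

Evaluate at each of the 3 elements of ℤ_3:
f(0) = 0 → root; f(1) = 0 → root; f(2) = 0 → root.
Roots: {0, 1, 2}.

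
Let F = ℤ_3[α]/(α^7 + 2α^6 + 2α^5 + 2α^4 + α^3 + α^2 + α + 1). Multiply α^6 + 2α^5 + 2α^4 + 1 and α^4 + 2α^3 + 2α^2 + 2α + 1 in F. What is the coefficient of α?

Multiply in ℤ_3[α]: (α^6 + 2α^5 + 2α^4 + 1)·(α^4 + 2α^3 + 2α^2 + 2α + 1) = α^10 + α^9 + 2α^8 + α^7 + 2α^3 + 2α^2 + 2α + 1.
Reduce using α^7 ≡ α^6 + α^5 + α^4 + 2α^3 + 2α^2 + 2α + 2 (mod α^7 + 2α^6 + 2α^5 + 2α^4 + α^3 + α^2 + α + 1).
Reduced: 2α^5 + α^4 + α^2 + 1.

0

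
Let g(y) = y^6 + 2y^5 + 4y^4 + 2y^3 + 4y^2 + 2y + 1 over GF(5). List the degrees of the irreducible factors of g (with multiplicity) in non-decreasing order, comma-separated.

Roots in GF(5): g(0) = 1; g(1) = 1; g(2) = 4; g(3) = 1; g(4) = 4.
Complete factorization: g(y) = (y^3 + 3y^2 + 4y + 1)·(y^3 + 4y^2 + 3y + 1).
Factor degrees with multiplicity: 3 + 3 = 6.

3, 3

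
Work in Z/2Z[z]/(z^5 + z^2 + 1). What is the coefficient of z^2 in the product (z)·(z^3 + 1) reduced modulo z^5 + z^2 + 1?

0

Multiply in Z/2Z[z]: (z)·(z^3 + 1) = z^4 + z.
Reduced: z^4 + z.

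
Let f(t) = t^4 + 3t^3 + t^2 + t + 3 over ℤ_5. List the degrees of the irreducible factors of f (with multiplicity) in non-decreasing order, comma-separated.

2, 2

Roots in ℤ_5: f(0) = 3; f(1) = 4; f(2) = 4; f(3) = 2; f(4) = 1.
Complete factorization: f(t) = (t^2 + 2)·(t^2 + 3t + 4).
Factor degrees with multiplicity: 2 + 2 = 4.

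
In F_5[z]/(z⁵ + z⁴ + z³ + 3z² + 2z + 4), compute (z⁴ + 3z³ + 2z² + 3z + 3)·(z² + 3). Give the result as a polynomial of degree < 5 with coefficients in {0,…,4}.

Multiply in F_5[z]: (z⁴ + 3z³ + 2z² + 3z + 3)·(z² + 3) = z⁶ + 3z⁵ + 2z³ + 4z² + 4z + 4.
Reduce using z⁵ ≡ 4z⁴ + 4z³ + 2z² + 3z + 1 (mod z⁵ + z⁴ + z³ + 3z² + 2z + 4).
Reduced: 2z⁴ + 2z³ + z² + z + 1.

2z^4 + 2z^3 + z^2 + z + 1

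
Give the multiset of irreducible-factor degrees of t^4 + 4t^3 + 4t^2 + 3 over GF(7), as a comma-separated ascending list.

Write g(t) = t^4 + 4t^3 + 4t^2 + 3.
Complete factorization: g(t) = (t^2 + 2t + 2)·(t^2 + 2t + 5).
Factor degrees with multiplicity: 2 + 2 = 4.

2, 2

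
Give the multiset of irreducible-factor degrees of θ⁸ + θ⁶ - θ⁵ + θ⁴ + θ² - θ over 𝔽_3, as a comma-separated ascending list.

1, 1, 2, 2, 2

Write g(θ) = θ⁸ + θ⁶ - θ⁵ + θ⁴ + θ² - θ.
Roots in 𝔽_3: g(0) = 0 → root; g(1) = 2; g(2) = 0 → root.
Linear factors from roots: (θ), (θ + 1).
Complete factorization: g(θ) = (θ)·(θ + 1)·(θ² + θ - 1)·(θ² - θ - 1)^2.
Factor degrees with multiplicity: 1 + 1 + 2 + 2 + 2 = 8.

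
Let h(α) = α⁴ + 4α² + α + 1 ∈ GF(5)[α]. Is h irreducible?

No

Check for roots in GF(5): h(0) = 1; h(1) = 2; h(2) = 0 → root; h(3) = 1; h(4) = 0 → root.
h(2) = 0, so (α − 2) divides h(α); h is reducible.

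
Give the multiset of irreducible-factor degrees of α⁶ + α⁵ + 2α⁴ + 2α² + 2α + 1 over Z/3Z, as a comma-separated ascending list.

1, 1, 2, 2

Write h(α) = α⁶ + α⁵ + 2α⁴ + 2α² + 2α + 1.
Roots in Z/3Z: h(0) = 1; h(1) = 0 → root; h(2) = 0 → root.
Linear factors from roots: (α + 2), (α + 1).
Complete factorization: h(α) = (α + 1)·(α + 2)·(α² + 1)·(α² + α + 2).
Factor degrees with multiplicity: 1 + 1 + 2 + 2 = 6.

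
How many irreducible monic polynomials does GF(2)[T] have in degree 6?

9

The number of monic irreducibles of degree 6 over GF(2) is (1/6)·Σ_{d∣6} μ(6/d) 2^d.
Divisors of 6: 1, 2, 3, 6; μ(6/d) for each: 1, -1, -1, 1.
Σ = 2^1 − 2^2 − 2^3 + 2^6 = 54.
N = 54/6 = 9.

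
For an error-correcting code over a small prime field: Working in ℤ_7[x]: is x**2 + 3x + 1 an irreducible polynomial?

Write h(x) = x**2 + 3x + 1.
Check for roots in ℤ_7: h(0) = 1; h(1) = 5; h(2) = 4; h(3) = 5; h(4) = 1; h(5) = 6; h(6) = 6.
No roots. A degree-2 polynomial over a field with no linear factor is irreducible.

Yes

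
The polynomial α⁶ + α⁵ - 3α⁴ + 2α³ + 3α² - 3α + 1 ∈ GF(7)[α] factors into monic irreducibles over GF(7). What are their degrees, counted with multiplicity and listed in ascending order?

6

Write f(α) = α⁶ + α⁵ - 3α⁴ + 2α³ + 3α² - 3α + 1.
Complete factorization: f(α) = (α⁶ + α⁵ - 3α⁴ + 2α³ + 3α² - 3α + 1).
Factor degrees with multiplicity: 6 = 6.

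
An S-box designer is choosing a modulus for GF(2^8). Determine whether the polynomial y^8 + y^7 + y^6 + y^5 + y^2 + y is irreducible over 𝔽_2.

Write h(y) = y^8 + y^7 + y^6 + y^5 + y^2 + y.
Check for roots in 𝔽_2: h(0) = 0 → root; h(1) = 0 → root.
h(0) = 0, so (y) divides h(y); h is reducible.

No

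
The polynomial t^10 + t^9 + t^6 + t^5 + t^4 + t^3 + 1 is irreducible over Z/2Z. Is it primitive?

Yes

Write f(t) = t^10 + t^9 + t^6 + t^5 + t^4 + t^3 + 1.
|GF(2^10)^×| = 2^10 − 1 = 1023. Prime factorization: 1023 = 3·11·31.
f is primitive ⇔ t has order 1023 in GF(2)[t]/(f), i.e. t^(1023/q) ≠ 1 for each prime q | 1023.
t^(341) mod f = t^9 + t^7 + t^6 + t^4 + t + 1.
t^(93) mod f = t^8 + t^7 + t^6 + t^5 + t^3 + 1.
t^(33) mod f = t^9 + t^8 + t^7 + t^5 + t^4 + t.
None equal 1, so t has full order 1023; f is primitive.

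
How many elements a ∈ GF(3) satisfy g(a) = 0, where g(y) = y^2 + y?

Evaluate at each of the 3 elements of GF(3):
g(0) = 0 → root; g(1) = 2; g(2) = 0 → root.
Roots: {0, 2}.

2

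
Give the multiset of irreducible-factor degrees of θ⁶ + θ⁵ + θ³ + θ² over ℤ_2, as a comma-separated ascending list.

Write g(θ) = θ⁶ + θ⁵ + θ³ + θ².
Roots in ℤ_2: g(0) = 0 → root; g(1) = 0 → root.
Linear factors from roots: (θ), (θ + 1).
Complete factorization: g(θ) = (θ)^2·(θ + 1)^2·(θ² + θ + 1).
Factor degrees with multiplicity: 1 + 1 + 1 + 1 + 2 = 6.

1, 1, 1, 1, 2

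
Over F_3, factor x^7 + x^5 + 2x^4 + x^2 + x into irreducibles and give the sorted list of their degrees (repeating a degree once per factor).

Write h(x) = x^7 + x^5 + 2x^4 + x^2 + x.
Roots in F_3: h(0) = 0 → root; h(1) = 0 → root; h(2) = 0 → root.
Linear factors from roots: (x), (x + 2), (x + 1).
Complete factorization: h(x) = (x)·(x + 2)·(x + 1)^3·(x^2 + x + 2).
Factor degrees with multiplicity: 1 + 1 + 1 + 1 + 1 + 2 = 7.

1, 1, 1, 1, 1, 2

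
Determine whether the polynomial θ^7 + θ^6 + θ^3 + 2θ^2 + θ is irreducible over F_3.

No

Write h(θ) = θ^7 + θ^6 + θ^3 + 2θ^2 + θ.
Check for roots in F_3: h(0) = 0 → root; h(1) = 0 → root; h(2) = 0 → root.
h(0) = 0, so (θ) divides h(θ); h is reducible.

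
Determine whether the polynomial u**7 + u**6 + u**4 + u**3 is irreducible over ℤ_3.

No

Write f(u) = u**7 + u**6 + u**4 + u**3.
Check for roots in ℤ_3: f(0) = 0 → root; f(1) = 1; f(2) = 0 → root.
f(0) = 0, so (u) divides f(u); f is reducible.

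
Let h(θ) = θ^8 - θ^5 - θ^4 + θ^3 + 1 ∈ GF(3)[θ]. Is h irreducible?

Check for roots in GF(3): h(0) = 1; h(1) = 1; h(2) = 1.
No roots, so no linear factors.
Monic irreducibles of degree 2 over GF(3): θ^2 + 1, θ^2 + θ - 1, θ^2 - θ - 1.
None of them divide h (all give nonzero remainder).
Degree-3 irreducible divisors: test the 8 monic irreducibles of degree 3 over GF(3).
None of them divide h (all give nonzero remainder).
Degree-4 irreducible divisors: test the 18 monic irreducibles of degree 4 over GF(3).
None of them divide h (all give nonzero remainder).
No irreducible factor of degree ≤ 4 exists, so h is irreducible over GF(3).

Yes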